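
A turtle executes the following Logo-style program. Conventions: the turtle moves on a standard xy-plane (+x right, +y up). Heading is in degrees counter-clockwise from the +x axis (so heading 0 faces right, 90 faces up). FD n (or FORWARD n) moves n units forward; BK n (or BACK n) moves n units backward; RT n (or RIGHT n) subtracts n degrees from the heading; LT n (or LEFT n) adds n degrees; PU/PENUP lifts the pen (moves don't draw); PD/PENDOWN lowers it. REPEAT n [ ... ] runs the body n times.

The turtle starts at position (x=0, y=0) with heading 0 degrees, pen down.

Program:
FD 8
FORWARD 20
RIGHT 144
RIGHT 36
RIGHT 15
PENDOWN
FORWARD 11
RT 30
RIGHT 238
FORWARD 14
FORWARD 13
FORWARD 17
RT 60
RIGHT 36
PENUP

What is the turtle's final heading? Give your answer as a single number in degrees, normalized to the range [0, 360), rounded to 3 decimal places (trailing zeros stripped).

Executing turtle program step by step:
Start: pos=(0,0), heading=0, pen down
FD 8: (0,0) -> (8,0) [heading=0, draw]
FD 20: (8,0) -> (28,0) [heading=0, draw]
RT 144: heading 0 -> 216
RT 36: heading 216 -> 180
RT 15: heading 180 -> 165
PD: pen down
FD 11: (28,0) -> (17.375,2.847) [heading=165, draw]
RT 30: heading 165 -> 135
RT 238: heading 135 -> 257
FD 14: (17.375,2.847) -> (14.226,-10.794) [heading=257, draw]
FD 13: (14.226,-10.794) -> (11.301,-23.461) [heading=257, draw]
FD 17: (11.301,-23.461) -> (7.477,-40.025) [heading=257, draw]
RT 60: heading 257 -> 197
RT 36: heading 197 -> 161
PU: pen up
Final: pos=(7.477,-40.025), heading=161, 6 segment(s) drawn

Answer: 161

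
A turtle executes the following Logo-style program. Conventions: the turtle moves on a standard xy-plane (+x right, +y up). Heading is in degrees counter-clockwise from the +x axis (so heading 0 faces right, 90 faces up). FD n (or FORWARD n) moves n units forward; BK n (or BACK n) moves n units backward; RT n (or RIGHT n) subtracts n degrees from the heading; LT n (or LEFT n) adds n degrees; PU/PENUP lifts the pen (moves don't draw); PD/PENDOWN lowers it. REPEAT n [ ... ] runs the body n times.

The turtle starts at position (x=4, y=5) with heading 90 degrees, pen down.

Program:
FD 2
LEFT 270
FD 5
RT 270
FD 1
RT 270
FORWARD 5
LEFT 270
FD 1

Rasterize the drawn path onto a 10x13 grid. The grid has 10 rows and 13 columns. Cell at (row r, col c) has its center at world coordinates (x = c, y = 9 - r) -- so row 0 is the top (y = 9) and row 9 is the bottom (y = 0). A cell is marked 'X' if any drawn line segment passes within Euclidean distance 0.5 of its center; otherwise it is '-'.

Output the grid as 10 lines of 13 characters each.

Answer: ----X--------
----XXXXXX---
----XXXXXX---
----X--------
----X--------
-------------
-------------
-------------
-------------
-------------

Derivation:
Segment 0: (4,5) -> (4,7)
Segment 1: (4,7) -> (9,7)
Segment 2: (9,7) -> (9,8)
Segment 3: (9,8) -> (4,8)
Segment 4: (4,8) -> (4,9)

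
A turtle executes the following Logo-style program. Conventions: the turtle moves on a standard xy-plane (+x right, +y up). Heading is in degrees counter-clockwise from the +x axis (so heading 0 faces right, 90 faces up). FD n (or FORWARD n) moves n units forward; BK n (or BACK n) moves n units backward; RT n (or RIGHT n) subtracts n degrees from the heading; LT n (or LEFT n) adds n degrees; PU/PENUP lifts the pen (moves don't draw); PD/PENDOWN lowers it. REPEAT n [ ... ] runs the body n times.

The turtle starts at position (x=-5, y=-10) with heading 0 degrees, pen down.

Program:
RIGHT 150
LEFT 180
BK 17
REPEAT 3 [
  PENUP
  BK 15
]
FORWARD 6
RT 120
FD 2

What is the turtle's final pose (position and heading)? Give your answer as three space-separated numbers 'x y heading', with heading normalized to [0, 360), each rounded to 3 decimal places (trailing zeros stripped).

Answer: -53.497 -40 270

Derivation:
Executing turtle program step by step:
Start: pos=(-5,-10), heading=0, pen down
RT 150: heading 0 -> 210
LT 180: heading 210 -> 30
BK 17: (-5,-10) -> (-19.722,-18.5) [heading=30, draw]
REPEAT 3 [
  -- iteration 1/3 --
  PU: pen up
  BK 15: (-19.722,-18.5) -> (-32.713,-26) [heading=30, move]
  -- iteration 2/3 --
  PU: pen up
  BK 15: (-32.713,-26) -> (-45.703,-33.5) [heading=30, move]
  -- iteration 3/3 --
  PU: pen up
  BK 15: (-45.703,-33.5) -> (-58.694,-41) [heading=30, move]
]
FD 6: (-58.694,-41) -> (-53.497,-38) [heading=30, move]
RT 120: heading 30 -> 270
FD 2: (-53.497,-38) -> (-53.497,-40) [heading=270, move]
Final: pos=(-53.497,-40), heading=270, 1 segment(s) drawn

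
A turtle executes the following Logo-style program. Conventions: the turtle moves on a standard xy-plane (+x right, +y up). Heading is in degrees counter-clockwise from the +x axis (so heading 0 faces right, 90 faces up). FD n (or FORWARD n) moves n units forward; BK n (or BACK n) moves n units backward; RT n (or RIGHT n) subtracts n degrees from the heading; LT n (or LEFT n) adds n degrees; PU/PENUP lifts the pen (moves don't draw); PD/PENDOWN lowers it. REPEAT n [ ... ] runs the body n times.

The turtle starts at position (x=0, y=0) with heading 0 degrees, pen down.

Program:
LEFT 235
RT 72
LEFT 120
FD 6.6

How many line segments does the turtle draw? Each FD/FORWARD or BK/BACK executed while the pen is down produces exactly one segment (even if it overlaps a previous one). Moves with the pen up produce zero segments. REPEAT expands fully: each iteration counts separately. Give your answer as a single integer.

Answer: 1

Derivation:
Executing turtle program step by step:
Start: pos=(0,0), heading=0, pen down
LT 235: heading 0 -> 235
RT 72: heading 235 -> 163
LT 120: heading 163 -> 283
FD 6.6: (0,0) -> (1.485,-6.431) [heading=283, draw]
Final: pos=(1.485,-6.431), heading=283, 1 segment(s) drawn
Segments drawn: 1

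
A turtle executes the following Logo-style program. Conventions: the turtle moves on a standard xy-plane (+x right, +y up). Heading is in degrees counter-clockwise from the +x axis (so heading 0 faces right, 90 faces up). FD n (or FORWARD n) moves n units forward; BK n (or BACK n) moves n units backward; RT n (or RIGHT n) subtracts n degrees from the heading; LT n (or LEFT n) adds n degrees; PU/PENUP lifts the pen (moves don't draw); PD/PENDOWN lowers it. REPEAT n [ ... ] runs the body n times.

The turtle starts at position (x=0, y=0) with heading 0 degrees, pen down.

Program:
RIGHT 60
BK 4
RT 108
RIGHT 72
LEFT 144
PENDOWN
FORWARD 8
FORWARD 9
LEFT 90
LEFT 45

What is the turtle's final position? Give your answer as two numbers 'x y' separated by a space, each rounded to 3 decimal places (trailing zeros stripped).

Executing turtle program step by step:
Start: pos=(0,0), heading=0, pen down
RT 60: heading 0 -> 300
BK 4: (0,0) -> (-2,3.464) [heading=300, draw]
RT 108: heading 300 -> 192
RT 72: heading 192 -> 120
LT 144: heading 120 -> 264
PD: pen down
FD 8: (-2,3.464) -> (-2.836,-4.492) [heading=264, draw]
FD 9: (-2.836,-4.492) -> (-3.777,-13.443) [heading=264, draw]
LT 90: heading 264 -> 354
LT 45: heading 354 -> 39
Final: pos=(-3.777,-13.443), heading=39, 3 segment(s) drawn

Answer: -3.777 -13.443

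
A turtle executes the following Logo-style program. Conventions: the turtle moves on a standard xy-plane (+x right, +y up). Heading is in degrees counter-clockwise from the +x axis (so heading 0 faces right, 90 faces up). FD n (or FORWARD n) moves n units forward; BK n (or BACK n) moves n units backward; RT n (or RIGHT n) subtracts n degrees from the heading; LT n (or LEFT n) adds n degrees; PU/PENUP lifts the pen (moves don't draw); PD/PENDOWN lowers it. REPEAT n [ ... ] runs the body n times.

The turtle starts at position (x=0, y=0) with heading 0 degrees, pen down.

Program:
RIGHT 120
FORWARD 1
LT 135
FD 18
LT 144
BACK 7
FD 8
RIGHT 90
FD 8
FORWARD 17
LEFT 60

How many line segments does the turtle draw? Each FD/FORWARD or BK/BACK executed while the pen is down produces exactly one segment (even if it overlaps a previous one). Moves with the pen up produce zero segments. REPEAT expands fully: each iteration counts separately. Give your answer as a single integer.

Answer: 6

Derivation:
Executing turtle program step by step:
Start: pos=(0,0), heading=0, pen down
RT 120: heading 0 -> 240
FD 1: (0,0) -> (-0.5,-0.866) [heading=240, draw]
LT 135: heading 240 -> 15
FD 18: (-0.5,-0.866) -> (16.887,3.793) [heading=15, draw]
LT 144: heading 15 -> 159
BK 7: (16.887,3.793) -> (23.422,1.284) [heading=159, draw]
FD 8: (23.422,1.284) -> (15.953,4.151) [heading=159, draw]
RT 90: heading 159 -> 69
FD 8: (15.953,4.151) -> (18.82,11.62) [heading=69, draw]
FD 17: (18.82,11.62) -> (24.912,27.491) [heading=69, draw]
LT 60: heading 69 -> 129
Final: pos=(24.912,27.491), heading=129, 6 segment(s) drawn
Segments drawn: 6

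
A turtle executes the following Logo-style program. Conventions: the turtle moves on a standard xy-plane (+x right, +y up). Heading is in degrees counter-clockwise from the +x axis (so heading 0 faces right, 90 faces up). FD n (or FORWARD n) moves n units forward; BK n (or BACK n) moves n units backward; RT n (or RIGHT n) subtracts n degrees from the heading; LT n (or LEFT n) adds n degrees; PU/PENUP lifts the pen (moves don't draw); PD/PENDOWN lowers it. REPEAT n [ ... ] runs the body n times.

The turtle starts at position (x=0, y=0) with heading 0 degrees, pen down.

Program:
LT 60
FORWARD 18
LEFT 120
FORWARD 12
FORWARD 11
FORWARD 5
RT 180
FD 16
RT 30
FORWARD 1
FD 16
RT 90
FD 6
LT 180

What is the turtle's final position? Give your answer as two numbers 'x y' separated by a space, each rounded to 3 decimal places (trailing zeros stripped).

Executing turtle program step by step:
Start: pos=(0,0), heading=0, pen down
LT 60: heading 0 -> 60
FD 18: (0,0) -> (9,15.588) [heading=60, draw]
LT 120: heading 60 -> 180
FD 12: (9,15.588) -> (-3,15.588) [heading=180, draw]
FD 11: (-3,15.588) -> (-14,15.588) [heading=180, draw]
FD 5: (-14,15.588) -> (-19,15.588) [heading=180, draw]
RT 180: heading 180 -> 0
FD 16: (-19,15.588) -> (-3,15.588) [heading=0, draw]
RT 30: heading 0 -> 330
FD 1: (-3,15.588) -> (-2.134,15.088) [heading=330, draw]
FD 16: (-2.134,15.088) -> (11.722,7.088) [heading=330, draw]
RT 90: heading 330 -> 240
FD 6: (11.722,7.088) -> (8.722,1.892) [heading=240, draw]
LT 180: heading 240 -> 60
Final: pos=(8.722,1.892), heading=60, 8 segment(s) drawn

Answer: 8.722 1.892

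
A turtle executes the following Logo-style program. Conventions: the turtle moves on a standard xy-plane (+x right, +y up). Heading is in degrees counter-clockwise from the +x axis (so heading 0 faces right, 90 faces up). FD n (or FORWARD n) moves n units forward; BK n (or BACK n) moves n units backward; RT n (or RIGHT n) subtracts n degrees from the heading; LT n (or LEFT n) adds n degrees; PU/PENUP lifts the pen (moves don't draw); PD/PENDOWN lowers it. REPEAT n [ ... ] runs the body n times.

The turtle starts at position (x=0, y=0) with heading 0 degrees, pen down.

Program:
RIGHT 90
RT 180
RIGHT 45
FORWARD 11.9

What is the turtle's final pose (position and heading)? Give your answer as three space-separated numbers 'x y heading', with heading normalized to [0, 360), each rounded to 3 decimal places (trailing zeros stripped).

Answer: 8.415 8.415 45

Derivation:
Executing turtle program step by step:
Start: pos=(0,0), heading=0, pen down
RT 90: heading 0 -> 270
RT 180: heading 270 -> 90
RT 45: heading 90 -> 45
FD 11.9: (0,0) -> (8.415,8.415) [heading=45, draw]
Final: pos=(8.415,8.415), heading=45, 1 segment(s) drawn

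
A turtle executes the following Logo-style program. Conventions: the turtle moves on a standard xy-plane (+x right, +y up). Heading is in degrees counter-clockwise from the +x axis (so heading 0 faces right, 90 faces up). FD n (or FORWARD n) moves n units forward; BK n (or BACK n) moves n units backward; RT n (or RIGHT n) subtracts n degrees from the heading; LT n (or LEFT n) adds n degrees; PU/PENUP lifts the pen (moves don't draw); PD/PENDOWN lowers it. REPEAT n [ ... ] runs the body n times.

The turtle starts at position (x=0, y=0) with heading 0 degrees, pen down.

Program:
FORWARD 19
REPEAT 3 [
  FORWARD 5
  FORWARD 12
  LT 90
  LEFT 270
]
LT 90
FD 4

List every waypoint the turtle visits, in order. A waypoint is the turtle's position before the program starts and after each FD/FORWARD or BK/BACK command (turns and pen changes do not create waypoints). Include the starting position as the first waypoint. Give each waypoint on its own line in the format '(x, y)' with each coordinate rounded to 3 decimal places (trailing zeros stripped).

Executing turtle program step by step:
Start: pos=(0,0), heading=0, pen down
FD 19: (0,0) -> (19,0) [heading=0, draw]
REPEAT 3 [
  -- iteration 1/3 --
  FD 5: (19,0) -> (24,0) [heading=0, draw]
  FD 12: (24,0) -> (36,0) [heading=0, draw]
  LT 90: heading 0 -> 90
  LT 270: heading 90 -> 0
  -- iteration 2/3 --
  FD 5: (36,0) -> (41,0) [heading=0, draw]
  FD 12: (41,0) -> (53,0) [heading=0, draw]
  LT 90: heading 0 -> 90
  LT 270: heading 90 -> 0
  -- iteration 3/3 --
  FD 5: (53,0) -> (58,0) [heading=0, draw]
  FD 12: (58,0) -> (70,0) [heading=0, draw]
  LT 90: heading 0 -> 90
  LT 270: heading 90 -> 0
]
LT 90: heading 0 -> 90
FD 4: (70,0) -> (70,4) [heading=90, draw]
Final: pos=(70,4), heading=90, 8 segment(s) drawn
Waypoints (9 total):
(0, 0)
(19, 0)
(24, 0)
(36, 0)
(41, 0)
(53, 0)
(58, 0)
(70, 0)
(70, 4)

Answer: (0, 0)
(19, 0)
(24, 0)
(36, 0)
(41, 0)
(53, 0)
(58, 0)
(70, 0)
(70, 4)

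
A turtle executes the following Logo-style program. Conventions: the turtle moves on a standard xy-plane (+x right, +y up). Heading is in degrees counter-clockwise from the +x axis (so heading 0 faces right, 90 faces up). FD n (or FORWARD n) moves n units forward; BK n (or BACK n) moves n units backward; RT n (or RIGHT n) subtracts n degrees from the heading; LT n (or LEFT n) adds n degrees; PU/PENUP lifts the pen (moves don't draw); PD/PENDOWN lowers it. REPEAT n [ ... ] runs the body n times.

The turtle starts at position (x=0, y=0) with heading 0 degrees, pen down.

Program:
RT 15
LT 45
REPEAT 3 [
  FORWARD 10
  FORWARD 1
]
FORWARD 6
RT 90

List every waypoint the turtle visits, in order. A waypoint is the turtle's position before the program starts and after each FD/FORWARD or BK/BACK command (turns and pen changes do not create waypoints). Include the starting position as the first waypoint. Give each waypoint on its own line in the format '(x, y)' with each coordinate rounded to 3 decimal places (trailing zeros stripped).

Executing turtle program step by step:
Start: pos=(0,0), heading=0, pen down
RT 15: heading 0 -> 345
LT 45: heading 345 -> 30
REPEAT 3 [
  -- iteration 1/3 --
  FD 10: (0,0) -> (8.66,5) [heading=30, draw]
  FD 1: (8.66,5) -> (9.526,5.5) [heading=30, draw]
  -- iteration 2/3 --
  FD 10: (9.526,5.5) -> (18.187,10.5) [heading=30, draw]
  FD 1: (18.187,10.5) -> (19.053,11) [heading=30, draw]
  -- iteration 3/3 --
  FD 10: (19.053,11) -> (27.713,16) [heading=30, draw]
  FD 1: (27.713,16) -> (28.579,16.5) [heading=30, draw]
]
FD 6: (28.579,16.5) -> (33.775,19.5) [heading=30, draw]
RT 90: heading 30 -> 300
Final: pos=(33.775,19.5), heading=300, 7 segment(s) drawn
Waypoints (8 total):
(0, 0)
(8.66, 5)
(9.526, 5.5)
(18.187, 10.5)
(19.053, 11)
(27.713, 16)
(28.579, 16.5)
(33.775, 19.5)

Answer: (0, 0)
(8.66, 5)
(9.526, 5.5)
(18.187, 10.5)
(19.053, 11)
(27.713, 16)
(28.579, 16.5)
(33.775, 19.5)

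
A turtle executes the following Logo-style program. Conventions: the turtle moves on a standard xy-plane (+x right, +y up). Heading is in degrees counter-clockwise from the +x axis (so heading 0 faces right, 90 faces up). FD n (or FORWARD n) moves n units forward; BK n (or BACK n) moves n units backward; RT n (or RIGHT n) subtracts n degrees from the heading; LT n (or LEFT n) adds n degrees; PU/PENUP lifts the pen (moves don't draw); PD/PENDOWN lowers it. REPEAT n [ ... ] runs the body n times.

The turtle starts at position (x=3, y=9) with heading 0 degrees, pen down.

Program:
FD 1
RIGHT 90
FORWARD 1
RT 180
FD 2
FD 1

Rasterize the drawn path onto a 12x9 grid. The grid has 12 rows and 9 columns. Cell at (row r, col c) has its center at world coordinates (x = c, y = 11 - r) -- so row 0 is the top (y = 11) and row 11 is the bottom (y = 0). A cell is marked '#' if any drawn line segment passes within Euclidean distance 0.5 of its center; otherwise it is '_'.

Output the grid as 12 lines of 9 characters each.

Answer: ____#____
____#____
___##____
____#____
_________
_________
_________
_________
_________
_________
_________
_________

Derivation:
Segment 0: (3,9) -> (4,9)
Segment 1: (4,9) -> (4,8)
Segment 2: (4,8) -> (4,10)
Segment 3: (4,10) -> (4,11)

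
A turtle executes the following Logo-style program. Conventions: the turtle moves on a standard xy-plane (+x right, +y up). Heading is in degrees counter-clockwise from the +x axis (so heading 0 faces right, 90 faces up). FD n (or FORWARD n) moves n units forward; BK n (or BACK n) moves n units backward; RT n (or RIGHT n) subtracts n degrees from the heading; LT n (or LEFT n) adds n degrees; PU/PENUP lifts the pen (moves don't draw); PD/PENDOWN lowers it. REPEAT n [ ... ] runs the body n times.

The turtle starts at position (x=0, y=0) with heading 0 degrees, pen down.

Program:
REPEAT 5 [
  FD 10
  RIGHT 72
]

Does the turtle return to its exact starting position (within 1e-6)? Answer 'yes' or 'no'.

Answer: yes

Derivation:
Executing turtle program step by step:
Start: pos=(0,0), heading=0, pen down
REPEAT 5 [
  -- iteration 1/5 --
  FD 10: (0,0) -> (10,0) [heading=0, draw]
  RT 72: heading 0 -> 288
  -- iteration 2/5 --
  FD 10: (10,0) -> (13.09,-9.511) [heading=288, draw]
  RT 72: heading 288 -> 216
  -- iteration 3/5 --
  FD 10: (13.09,-9.511) -> (5,-15.388) [heading=216, draw]
  RT 72: heading 216 -> 144
  -- iteration 4/5 --
  FD 10: (5,-15.388) -> (-3.09,-9.511) [heading=144, draw]
  RT 72: heading 144 -> 72
  -- iteration 5/5 --
  FD 10: (-3.09,-9.511) -> (0,0) [heading=72, draw]
  RT 72: heading 72 -> 0
]
Final: pos=(0,0), heading=0, 5 segment(s) drawn

Start position: (0, 0)
Final position: (0, 0)
Distance = 0; < 1e-6 -> CLOSED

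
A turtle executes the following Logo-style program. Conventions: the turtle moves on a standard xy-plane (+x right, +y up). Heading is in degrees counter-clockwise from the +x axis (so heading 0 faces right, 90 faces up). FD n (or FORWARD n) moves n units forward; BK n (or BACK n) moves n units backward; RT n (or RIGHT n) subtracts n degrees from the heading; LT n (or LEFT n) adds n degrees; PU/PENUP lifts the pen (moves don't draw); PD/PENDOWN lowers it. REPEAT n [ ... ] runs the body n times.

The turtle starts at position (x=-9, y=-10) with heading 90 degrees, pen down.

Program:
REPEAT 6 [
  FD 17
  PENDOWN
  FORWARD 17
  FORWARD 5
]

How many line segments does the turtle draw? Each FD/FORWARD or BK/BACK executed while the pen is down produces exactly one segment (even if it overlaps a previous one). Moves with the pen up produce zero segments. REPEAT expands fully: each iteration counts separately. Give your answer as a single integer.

Executing turtle program step by step:
Start: pos=(-9,-10), heading=90, pen down
REPEAT 6 [
  -- iteration 1/6 --
  FD 17: (-9,-10) -> (-9,7) [heading=90, draw]
  PD: pen down
  FD 17: (-9,7) -> (-9,24) [heading=90, draw]
  FD 5: (-9,24) -> (-9,29) [heading=90, draw]
  -- iteration 2/6 --
  FD 17: (-9,29) -> (-9,46) [heading=90, draw]
  PD: pen down
  FD 17: (-9,46) -> (-9,63) [heading=90, draw]
  FD 5: (-9,63) -> (-9,68) [heading=90, draw]
  -- iteration 3/6 --
  FD 17: (-9,68) -> (-9,85) [heading=90, draw]
  PD: pen down
  FD 17: (-9,85) -> (-9,102) [heading=90, draw]
  FD 5: (-9,102) -> (-9,107) [heading=90, draw]
  -- iteration 4/6 --
  FD 17: (-9,107) -> (-9,124) [heading=90, draw]
  PD: pen down
  FD 17: (-9,124) -> (-9,141) [heading=90, draw]
  FD 5: (-9,141) -> (-9,146) [heading=90, draw]
  -- iteration 5/6 --
  FD 17: (-9,146) -> (-9,163) [heading=90, draw]
  PD: pen down
  FD 17: (-9,163) -> (-9,180) [heading=90, draw]
  FD 5: (-9,180) -> (-9,185) [heading=90, draw]
  -- iteration 6/6 --
  FD 17: (-9,185) -> (-9,202) [heading=90, draw]
  PD: pen down
  FD 17: (-9,202) -> (-9,219) [heading=90, draw]
  FD 5: (-9,219) -> (-9,224) [heading=90, draw]
]
Final: pos=(-9,224), heading=90, 18 segment(s) drawn
Segments drawn: 18

Answer: 18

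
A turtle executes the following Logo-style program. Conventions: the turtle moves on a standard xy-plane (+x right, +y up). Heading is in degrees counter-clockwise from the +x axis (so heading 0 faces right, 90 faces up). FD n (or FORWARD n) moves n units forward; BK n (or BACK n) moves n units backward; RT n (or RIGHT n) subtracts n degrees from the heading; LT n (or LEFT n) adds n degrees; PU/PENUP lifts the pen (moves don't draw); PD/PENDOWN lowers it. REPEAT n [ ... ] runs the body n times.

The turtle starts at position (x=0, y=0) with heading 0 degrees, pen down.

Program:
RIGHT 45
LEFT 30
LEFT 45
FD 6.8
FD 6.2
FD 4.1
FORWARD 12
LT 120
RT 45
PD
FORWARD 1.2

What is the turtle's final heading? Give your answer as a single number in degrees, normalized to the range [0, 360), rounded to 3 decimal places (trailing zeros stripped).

Executing turtle program step by step:
Start: pos=(0,0), heading=0, pen down
RT 45: heading 0 -> 315
LT 30: heading 315 -> 345
LT 45: heading 345 -> 30
FD 6.8: (0,0) -> (5.889,3.4) [heading=30, draw]
FD 6.2: (5.889,3.4) -> (11.258,6.5) [heading=30, draw]
FD 4.1: (11.258,6.5) -> (14.809,8.55) [heading=30, draw]
FD 12: (14.809,8.55) -> (25.201,14.55) [heading=30, draw]
LT 120: heading 30 -> 150
RT 45: heading 150 -> 105
PD: pen down
FD 1.2: (25.201,14.55) -> (24.891,15.709) [heading=105, draw]
Final: pos=(24.891,15.709), heading=105, 5 segment(s) drawn

Answer: 105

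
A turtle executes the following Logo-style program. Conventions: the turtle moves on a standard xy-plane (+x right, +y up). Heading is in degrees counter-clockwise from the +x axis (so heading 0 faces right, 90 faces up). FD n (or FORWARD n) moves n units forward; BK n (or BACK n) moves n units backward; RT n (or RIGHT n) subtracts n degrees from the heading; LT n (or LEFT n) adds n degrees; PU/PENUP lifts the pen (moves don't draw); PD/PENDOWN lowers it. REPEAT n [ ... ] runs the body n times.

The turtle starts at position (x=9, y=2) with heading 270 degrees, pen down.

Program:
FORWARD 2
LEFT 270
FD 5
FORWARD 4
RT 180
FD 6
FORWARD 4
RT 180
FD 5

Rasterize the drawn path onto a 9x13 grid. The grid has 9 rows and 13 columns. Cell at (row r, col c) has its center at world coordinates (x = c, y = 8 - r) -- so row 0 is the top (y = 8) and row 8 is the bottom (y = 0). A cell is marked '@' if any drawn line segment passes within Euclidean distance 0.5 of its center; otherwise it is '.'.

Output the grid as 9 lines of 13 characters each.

Segment 0: (9,2) -> (9,0)
Segment 1: (9,0) -> (4,0)
Segment 2: (4,0) -> (0,0)
Segment 3: (0,0) -> (6,0)
Segment 4: (6,0) -> (10,0)
Segment 5: (10,0) -> (5,0)

Answer: .............
.............
.............
.............
.............
.............
.........@...
.........@...
@@@@@@@@@@@..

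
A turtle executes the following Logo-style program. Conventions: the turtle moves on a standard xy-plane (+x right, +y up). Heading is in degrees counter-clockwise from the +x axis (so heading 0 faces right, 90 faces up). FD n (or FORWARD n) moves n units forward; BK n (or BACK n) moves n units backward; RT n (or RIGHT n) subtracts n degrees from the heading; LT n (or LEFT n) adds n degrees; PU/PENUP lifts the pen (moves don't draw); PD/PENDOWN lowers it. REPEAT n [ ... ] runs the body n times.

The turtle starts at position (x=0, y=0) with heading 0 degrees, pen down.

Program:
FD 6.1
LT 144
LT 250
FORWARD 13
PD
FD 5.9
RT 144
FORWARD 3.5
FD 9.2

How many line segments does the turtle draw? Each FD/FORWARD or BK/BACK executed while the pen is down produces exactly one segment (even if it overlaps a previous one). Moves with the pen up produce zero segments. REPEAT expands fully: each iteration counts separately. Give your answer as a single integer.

Executing turtle program step by step:
Start: pos=(0,0), heading=0, pen down
FD 6.1: (0,0) -> (6.1,0) [heading=0, draw]
LT 144: heading 0 -> 144
LT 250: heading 144 -> 34
FD 13: (6.1,0) -> (16.877,7.27) [heading=34, draw]
PD: pen down
FD 5.9: (16.877,7.27) -> (21.769,10.569) [heading=34, draw]
RT 144: heading 34 -> 250
FD 3.5: (21.769,10.569) -> (20.572,7.28) [heading=250, draw]
FD 9.2: (20.572,7.28) -> (17.425,-1.365) [heading=250, draw]
Final: pos=(17.425,-1.365), heading=250, 5 segment(s) drawn
Segments drawn: 5

Answer: 5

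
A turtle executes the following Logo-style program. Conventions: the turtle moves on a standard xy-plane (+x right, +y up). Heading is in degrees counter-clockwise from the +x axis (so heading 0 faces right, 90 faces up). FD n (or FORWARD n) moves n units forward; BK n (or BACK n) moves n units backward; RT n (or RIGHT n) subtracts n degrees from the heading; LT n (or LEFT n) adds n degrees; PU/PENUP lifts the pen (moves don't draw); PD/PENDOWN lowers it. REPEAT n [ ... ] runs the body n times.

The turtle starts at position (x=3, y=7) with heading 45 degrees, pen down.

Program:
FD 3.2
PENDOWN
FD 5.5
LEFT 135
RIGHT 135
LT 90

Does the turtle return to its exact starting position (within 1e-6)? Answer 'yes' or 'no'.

Executing turtle program step by step:
Start: pos=(3,7), heading=45, pen down
FD 3.2: (3,7) -> (5.263,9.263) [heading=45, draw]
PD: pen down
FD 5.5: (5.263,9.263) -> (9.152,13.152) [heading=45, draw]
LT 135: heading 45 -> 180
RT 135: heading 180 -> 45
LT 90: heading 45 -> 135
Final: pos=(9.152,13.152), heading=135, 2 segment(s) drawn

Start position: (3, 7)
Final position: (9.152, 13.152)
Distance = 8.7; >= 1e-6 -> NOT closed

Answer: no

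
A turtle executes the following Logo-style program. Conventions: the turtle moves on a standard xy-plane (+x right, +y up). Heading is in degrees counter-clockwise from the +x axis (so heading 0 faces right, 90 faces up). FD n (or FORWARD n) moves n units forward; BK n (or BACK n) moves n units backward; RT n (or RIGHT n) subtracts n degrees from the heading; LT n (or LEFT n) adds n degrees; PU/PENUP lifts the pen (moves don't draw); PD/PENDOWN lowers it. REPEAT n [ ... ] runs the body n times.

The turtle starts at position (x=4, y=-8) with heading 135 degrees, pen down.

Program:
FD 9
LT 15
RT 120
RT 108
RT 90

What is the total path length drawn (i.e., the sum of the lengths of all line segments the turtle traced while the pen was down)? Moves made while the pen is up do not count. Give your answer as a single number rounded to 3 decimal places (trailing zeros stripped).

Executing turtle program step by step:
Start: pos=(4,-8), heading=135, pen down
FD 9: (4,-8) -> (-2.364,-1.636) [heading=135, draw]
LT 15: heading 135 -> 150
RT 120: heading 150 -> 30
RT 108: heading 30 -> 282
RT 90: heading 282 -> 192
Final: pos=(-2.364,-1.636), heading=192, 1 segment(s) drawn

Segment lengths:
  seg 1: (4,-8) -> (-2.364,-1.636), length = 9
Total = 9

Answer: 9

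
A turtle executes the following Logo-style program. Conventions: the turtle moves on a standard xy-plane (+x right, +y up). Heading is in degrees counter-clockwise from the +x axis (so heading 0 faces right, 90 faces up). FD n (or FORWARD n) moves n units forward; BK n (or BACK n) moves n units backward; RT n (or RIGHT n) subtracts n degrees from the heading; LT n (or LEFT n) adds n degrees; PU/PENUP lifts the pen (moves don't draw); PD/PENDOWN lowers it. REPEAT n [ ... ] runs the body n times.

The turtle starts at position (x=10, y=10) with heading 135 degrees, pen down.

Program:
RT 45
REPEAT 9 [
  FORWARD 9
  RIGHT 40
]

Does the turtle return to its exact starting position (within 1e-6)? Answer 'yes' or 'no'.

Executing turtle program step by step:
Start: pos=(10,10), heading=135, pen down
RT 45: heading 135 -> 90
REPEAT 9 [
  -- iteration 1/9 --
  FD 9: (10,10) -> (10,19) [heading=90, draw]
  RT 40: heading 90 -> 50
  -- iteration 2/9 --
  FD 9: (10,19) -> (15.785,25.894) [heading=50, draw]
  RT 40: heading 50 -> 10
  -- iteration 3/9 --
  FD 9: (15.785,25.894) -> (24.648,27.457) [heading=10, draw]
  RT 40: heading 10 -> 330
  -- iteration 4/9 --
  FD 9: (24.648,27.457) -> (32.443,22.957) [heading=330, draw]
  RT 40: heading 330 -> 290
  -- iteration 5/9 --
  FD 9: (32.443,22.957) -> (35.521,14.5) [heading=290, draw]
  RT 40: heading 290 -> 250
  -- iteration 6/9 --
  FD 9: (35.521,14.5) -> (32.443,6.043) [heading=250, draw]
  RT 40: heading 250 -> 210
  -- iteration 7/9 --
  FD 9: (32.443,6.043) -> (24.648,1.543) [heading=210, draw]
  RT 40: heading 210 -> 170
  -- iteration 8/9 --
  FD 9: (24.648,1.543) -> (15.785,3.106) [heading=170, draw]
  RT 40: heading 170 -> 130
  -- iteration 9/9 --
  FD 9: (15.785,3.106) -> (10,10) [heading=130, draw]
  RT 40: heading 130 -> 90
]
Final: pos=(10,10), heading=90, 9 segment(s) drawn

Start position: (10, 10)
Final position: (10, 10)
Distance = 0; < 1e-6 -> CLOSED

Answer: yes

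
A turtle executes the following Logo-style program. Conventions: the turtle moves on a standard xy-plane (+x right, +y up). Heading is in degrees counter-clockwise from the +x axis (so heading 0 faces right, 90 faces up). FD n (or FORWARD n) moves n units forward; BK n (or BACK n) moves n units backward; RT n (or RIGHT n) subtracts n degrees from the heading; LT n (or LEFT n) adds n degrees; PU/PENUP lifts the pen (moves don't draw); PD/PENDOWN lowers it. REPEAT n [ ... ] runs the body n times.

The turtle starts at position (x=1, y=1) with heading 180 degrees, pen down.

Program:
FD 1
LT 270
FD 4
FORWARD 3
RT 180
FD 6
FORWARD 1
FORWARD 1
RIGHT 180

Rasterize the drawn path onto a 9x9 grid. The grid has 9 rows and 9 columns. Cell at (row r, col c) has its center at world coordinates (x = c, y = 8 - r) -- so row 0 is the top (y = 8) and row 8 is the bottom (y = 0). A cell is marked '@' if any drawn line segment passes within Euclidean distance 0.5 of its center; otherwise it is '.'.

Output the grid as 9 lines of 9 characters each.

Answer: @........
@........
@........
@........
@........
@........
@........
@@.......
@........

Derivation:
Segment 0: (1,1) -> (0,1)
Segment 1: (0,1) -> (0,5)
Segment 2: (0,5) -> (0,8)
Segment 3: (0,8) -> (0,2)
Segment 4: (0,2) -> (0,1)
Segment 5: (0,1) -> (0,0)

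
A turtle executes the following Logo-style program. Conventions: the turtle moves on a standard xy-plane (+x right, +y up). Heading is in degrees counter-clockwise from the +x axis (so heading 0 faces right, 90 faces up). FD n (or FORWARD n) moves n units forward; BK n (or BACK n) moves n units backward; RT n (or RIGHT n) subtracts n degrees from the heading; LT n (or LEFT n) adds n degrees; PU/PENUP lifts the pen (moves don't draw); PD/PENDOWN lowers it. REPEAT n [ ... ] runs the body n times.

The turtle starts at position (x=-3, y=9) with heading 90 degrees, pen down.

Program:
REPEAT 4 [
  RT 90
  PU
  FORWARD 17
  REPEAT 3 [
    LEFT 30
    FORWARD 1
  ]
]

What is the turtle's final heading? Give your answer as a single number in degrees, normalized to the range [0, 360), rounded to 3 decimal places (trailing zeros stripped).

Executing turtle program step by step:
Start: pos=(-3,9), heading=90, pen down
REPEAT 4 [
  -- iteration 1/4 --
  RT 90: heading 90 -> 0
  PU: pen up
  FD 17: (-3,9) -> (14,9) [heading=0, move]
  REPEAT 3 [
    -- iteration 1/3 --
    LT 30: heading 0 -> 30
    FD 1: (14,9) -> (14.866,9.5) [heading=30, move]
    -- iteration 2/3 --
    LT 30: heading 30 -> 60
    FD 1: (14.866,9.5) -> (15.366,10.366) [heading=60, move]
    -- iteration 3/3 --
    LT 30: heading 60 -> 90
    FD 1: (15.366,10.366) -> (15.366,11.366) [heading=90, move]
  ]
  -- iteration 2/4 --
  RT 90: heading 90 -> 0
  PU: pen up
  FD 17: (15.366,11.366) -> (32.366,11.366) [heading=0, move]
  REPEAT 3 [
    -- iteration 1/3 --
    LT 30: heading 0 -> 30
    FD 1: (32.366,11.366) -> (33.232,11.866) [heading=30, move]
    -- iteration 2/3 --
    LT 30: heading 30 -> 60
    FD 1: (33.232,11.866) -> (33.732,12.732) [heading=60, move]
    -- iteration 3/3 --
    LT 30: heading 60 -> 90
    FD 1: (33.732,12.732) -> (33.732,13.732) [heading=90, move]
  ]
  -- iteration 3/4 --
  RT 90: heading 90 -> 0
  PU: pen up
  FD 17: (33.732,13.732) -> (50.732,13.732) [heading=0, move]
  REPEAT 3 [
    -- iteration 1/3 --
    LT 30: heading 0 -> 30
    FD 1: (50.732,13.732) -> (51.598,14.232) [heading=30, move]
    -- iteration 2/3 --
    LT 30: heading 30 -> 60
    FD 1: (51.598,14.232) -> (52.098,15.098) [heading=60, move]
    -- iteration 3/3 --
    LT 30: heading 60 -> 90
    FD 1: (52.098,15.098) -> (52.098,16.098) [heading=90, move]
  ]
  -- iteration 4/4 --
  RT 90: heading 90 -> 0
  PU: pen up
  FD 17: (52.098,16.098) -> (69.098,16.098) [heading=0, move]
  REPEAT 3 [
    -- iteration 1/3 --
    LT 30: heading 0 -> 30
    FD 1: (69.098,16.098) -> (69.964,16.598) [heading=30, move]
    -- iteration 2/3 --
    LT 30: heading 30 -> 60
    FD 1: (69.964,16.598) -> (70.464,17.464) [heading=60, move]
    -- iteration 3/3 --
    LT 30: heading 60 -> 90
    FD 1: (70.464,17.464) -> (70.464,18.464) [heading=90, move]
  ]
]
Final: pos=(70.464,18.464), heading=90, 0 segment(s) drawn

Answer: 90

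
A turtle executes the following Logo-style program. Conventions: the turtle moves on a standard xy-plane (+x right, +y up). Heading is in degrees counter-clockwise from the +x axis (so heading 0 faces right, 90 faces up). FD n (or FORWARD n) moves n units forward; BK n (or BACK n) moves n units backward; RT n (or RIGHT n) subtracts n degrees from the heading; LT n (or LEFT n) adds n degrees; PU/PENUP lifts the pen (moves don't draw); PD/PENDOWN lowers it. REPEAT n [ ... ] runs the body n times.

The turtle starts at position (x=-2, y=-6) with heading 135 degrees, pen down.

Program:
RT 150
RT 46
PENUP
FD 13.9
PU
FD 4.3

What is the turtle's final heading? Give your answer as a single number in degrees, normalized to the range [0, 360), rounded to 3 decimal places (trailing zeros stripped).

Answer: 299

Derivation:
Executing turtle program step by step:
Start: pos=(-2,-6), heading=135, pen down
RT 150: heading 135 -> 345
RT 46: heading 345 -> 299
PU: pen up
FD 13.9: (-2,-6) -> (4.739,-18.157) [heading=299, move]
PU: pen up
FD 4.3: (4.739,-18.157) -> (6.824,-21.918) [heading=299, move]
Final: pos=(6.824,-21.918), heading=299, 0 segment(s) drawn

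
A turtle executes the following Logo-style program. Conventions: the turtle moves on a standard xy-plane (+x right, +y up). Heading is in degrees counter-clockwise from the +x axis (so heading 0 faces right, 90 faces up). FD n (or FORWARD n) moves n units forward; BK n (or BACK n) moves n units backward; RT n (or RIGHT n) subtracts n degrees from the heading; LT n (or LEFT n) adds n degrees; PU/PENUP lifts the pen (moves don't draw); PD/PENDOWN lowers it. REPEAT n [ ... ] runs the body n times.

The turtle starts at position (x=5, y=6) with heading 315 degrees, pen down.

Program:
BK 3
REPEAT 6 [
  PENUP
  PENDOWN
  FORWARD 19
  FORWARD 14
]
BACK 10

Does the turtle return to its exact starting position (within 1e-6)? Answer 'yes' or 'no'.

Answer: no

Derivation:
Executing turtle program step by step:
Start: pos=(5,6), heading=315, pen down
BK 3: (5,6) -> (2.879,8.121) [heading=315, draw]
REPEAT 6 [
  -- iteration 1/6 --
  PU: pen up
  PD: pen down
  FD 19: (2.879,8.121) -> (16.314,-5.314) [heading=315, draw]
  FD 14: (16.314,-5.314) -> (26.213,-15.213) [heading=315, draw]
  -- iteration 2/6 --
  PU: pen up
  PD: pen down
  FD 19: (26.213,-15.213) -> (39.648,-28.648) [heading=315, draw]
  FD 14: (39.648,-28.648) -> (49.548,-38.548) [heading=315, draw]
  -- iteration 3/6 --
  PU: pen up
  PD: pen down
  FD 19: (49.548,-38.548) -> (62.983,-51.983) [heading=315, draw]
  FD 14: (62.983,-51.983) -> (72.882,-61.882) [heading=315, draw]
  -- iteration 4/6 --
  PU: pen up
  PD: pen down
  FD 19: (72.882,-61.882) -> (86.317,-75.317) [heading=315, draw]
  FD 14: (86.317,-75.317) -> (96.217,-85.217) [heading=315, draw]
  -- iteration 5/6 --
  PU: pen up
  PD: pen down
  FD 19: (96.217,-85.217) -> (109.652,-98.652) [heading=315, draw]
  FD 14: (109.652,-98.652) -> (119.551,-108.551) [heading=315, draw]
  -- iteration 6/6 --
  PU: pen up
  PD: pen down
  FD 19: (119.551,-108.551) -> (132.986,-121.986) [heading=315, draw]
  FD 14: (132.986,-121.986) -> (142.886,-131.886) [heading=315, draw]
]
BK 10: (142.886,-131.886) -> (135.815,-124.815) [heading=315, draw]
Final: pos=(135.815,-124.815), heading=315, 14 segment(s) drawn

Start position: (5, 6)
Final position: (135.815, -124.815)
Distance = 185; >= 1e-6 -> NOT closed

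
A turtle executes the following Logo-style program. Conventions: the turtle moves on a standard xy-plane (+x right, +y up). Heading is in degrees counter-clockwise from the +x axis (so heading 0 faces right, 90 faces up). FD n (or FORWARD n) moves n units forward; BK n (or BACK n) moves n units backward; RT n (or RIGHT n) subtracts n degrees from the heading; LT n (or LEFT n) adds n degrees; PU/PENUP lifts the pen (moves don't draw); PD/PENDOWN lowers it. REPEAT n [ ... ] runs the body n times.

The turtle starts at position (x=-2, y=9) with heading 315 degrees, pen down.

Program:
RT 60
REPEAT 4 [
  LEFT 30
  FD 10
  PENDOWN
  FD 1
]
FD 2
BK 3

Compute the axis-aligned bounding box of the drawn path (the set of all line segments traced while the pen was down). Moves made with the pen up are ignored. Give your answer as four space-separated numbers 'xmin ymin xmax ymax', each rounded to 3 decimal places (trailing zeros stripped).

Answer: -2 -12.25 31.807 9

Derivation:
Executing turtle program step by step:
Start: pos=(-2,9), heading=315, pen down
RT 60: heading 315 -> 255
REPEAT 4 [
  -- iteration 1/4 --
  LT 30: heading 255 -> 285
  FD 10: (-2,9) -> (0.588,-0.659) [heading=285, draw]
  PD: pen down
  FD 1: (0.588,-0.659) -> (0.847,-1.625) [heading=285, draw]
  -- iteration 2/4 --
  LT 30: heading 285 -> 315
  FD 10: (0.847,-1.625) -> (7.918,-8.696) [heading=315, draw]
  PD: pen down
  FD 1: (7.918,-8.696) -> (8.625,-9.403) [heading=315, draw]
  -- iteration 3/4 --
  LT 30: heading 315 -> 345
  FD 10: (8.625,-9.403) -> (18.284,-11.992) [heading=345, draw]
  PD: pen down
  FD 1: (18.284,-11.992) -> (19.25,-12.25) [heading=345, draw]
  -- iteration 4/4 --
  LT 30: heading 345 -> 15
  FD 10: (19.25,-12.25) -> (28.91,-9.662) [heading=15, draw]
  PD: pen down
  FD 1: (28.91,-9.662) -> (29.876,-9.403) [heading=15, draw]
]
FD 2: (29.876,-9.403) -> (31.807,-8.886) [heading=15, draw]
BK 3: (31.807,-8.886) -> (28.91,-9.662) [heading=15, draw]
Final: pos=(28.91,-9.662), heading=15, 10 segment(s) drawn

Segment endpoints: x in {-2, 0.588, 0.847, 7.918, 8.625, 18.284, 19.25, 28.91, 29.876, 31.807}, y in {-12.25, -11.992, -9.662, -9.662, -9.403, -9.403, -8.886, -8.696, -1.625, -0.659, 9}
xmin=-2, ymin=-12.25, xmax=31.807, ymax=9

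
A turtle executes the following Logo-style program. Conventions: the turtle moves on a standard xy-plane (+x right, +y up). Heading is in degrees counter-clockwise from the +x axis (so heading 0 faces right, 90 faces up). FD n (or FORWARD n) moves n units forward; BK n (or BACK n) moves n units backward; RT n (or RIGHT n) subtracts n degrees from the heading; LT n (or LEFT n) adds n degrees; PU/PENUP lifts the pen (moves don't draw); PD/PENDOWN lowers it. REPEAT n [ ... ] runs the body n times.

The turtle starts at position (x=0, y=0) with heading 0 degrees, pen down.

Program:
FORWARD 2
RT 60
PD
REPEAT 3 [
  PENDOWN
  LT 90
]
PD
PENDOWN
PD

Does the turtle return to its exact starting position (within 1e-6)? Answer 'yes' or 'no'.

Answer: no

Derivation:
Executing turtle program step by step:
Start: pos=(0,0), heading=0, pen down
FD 2: (0,0) -> (2,0) [heading=0, draw]
RT 60: heading 0 -> 300
PD: pen down
REPEAT 3 [
  -- iteration 1/3 --
  PD: pen down
  LT 90: heading 300 -> 30
  -- iteration 2/3 --
  PD: pen down
  LT 90: heading 30 -> 120
  -- iteration 3/3 --
  PD: pen down
  LT 90: heading 120 -> 210
]
PD: pen down
PD: pen down
PD: pen down
Final: pos=(2,0), heading=210, 1 segment(s) drawn

Start position: (0, 0)
Final position: (2, 0)
Distance = 2; >= 1e-6 -> NOT closed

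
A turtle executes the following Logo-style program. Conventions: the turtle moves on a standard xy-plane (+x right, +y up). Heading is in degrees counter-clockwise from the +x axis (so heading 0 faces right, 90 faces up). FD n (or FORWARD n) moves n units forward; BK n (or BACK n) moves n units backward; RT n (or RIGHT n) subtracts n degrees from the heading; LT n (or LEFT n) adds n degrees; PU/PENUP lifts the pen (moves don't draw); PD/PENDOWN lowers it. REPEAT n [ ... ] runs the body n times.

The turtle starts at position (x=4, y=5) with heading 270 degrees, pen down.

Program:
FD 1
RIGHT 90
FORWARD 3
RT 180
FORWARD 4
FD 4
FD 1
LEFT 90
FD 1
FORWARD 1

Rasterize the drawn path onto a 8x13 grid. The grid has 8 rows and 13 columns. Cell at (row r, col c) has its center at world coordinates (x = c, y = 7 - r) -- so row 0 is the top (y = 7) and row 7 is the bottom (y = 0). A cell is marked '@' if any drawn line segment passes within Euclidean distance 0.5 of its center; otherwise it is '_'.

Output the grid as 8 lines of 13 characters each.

Segment 0: (4,5) -> (4,4)
Segment 1: (4,4) -> (1,4)
Segment 2: (1,4) -> (5,4)
Segment 3: (5,4) -> (9,4)
Segment 4: (9,4) -> (10,4)
Segment 5: (10,4) -> (10,5)
Segment 6: (10,5) -> (10,6)

Answer: _____________
__________@__
____@_____@__
_@@@@@@@@@@__
_____________
_____________
_____________
_____________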